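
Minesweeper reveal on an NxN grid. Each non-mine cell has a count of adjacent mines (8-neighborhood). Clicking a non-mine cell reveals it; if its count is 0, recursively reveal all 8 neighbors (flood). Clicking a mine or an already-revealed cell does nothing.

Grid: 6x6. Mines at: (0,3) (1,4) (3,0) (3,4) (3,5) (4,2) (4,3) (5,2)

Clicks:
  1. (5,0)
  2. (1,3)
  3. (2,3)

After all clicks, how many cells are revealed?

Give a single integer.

Answer: 6

Derivation:
Click 1 (5,0) count=0: revealed 4 new [(4,0) (4,1) (5,0) (5,1)] -> total=4
Click 2 (1,3) count=2: revealed 1 new [(1,3)] -> total=5
Click 3 (2,3) count=2: revealed 1 new [(2,3)] -> total=6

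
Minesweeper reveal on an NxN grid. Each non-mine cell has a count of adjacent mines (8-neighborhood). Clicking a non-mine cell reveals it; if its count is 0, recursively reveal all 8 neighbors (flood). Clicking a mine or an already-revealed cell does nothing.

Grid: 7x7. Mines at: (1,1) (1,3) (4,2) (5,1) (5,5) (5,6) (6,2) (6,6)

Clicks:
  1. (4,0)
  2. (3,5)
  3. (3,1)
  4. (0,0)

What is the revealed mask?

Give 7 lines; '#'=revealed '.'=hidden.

Click 1 (4,0) count=1: revealed 1 new [(4,0)] -> total=1
Click 2 (3,5) count=0: revealed 18 new [(0,4) (0,5) (0,6) (1,4) (1,5) (1,6) (2,3) (2,4) (2,5) (2,6) (3,3) (3,4) (3,5) (3,6) (4,3) (4,4) (4,5) (4,6)] -> total=19
Click 3 (3,1) count=1: revealed 1 new [(3,1)] -> total=20
Click 4 (0,0) count=1: revealed 1 new [(0,0)] -> total=21

Answer: #...###
....###
...####
.#.####
#..####
.......
.......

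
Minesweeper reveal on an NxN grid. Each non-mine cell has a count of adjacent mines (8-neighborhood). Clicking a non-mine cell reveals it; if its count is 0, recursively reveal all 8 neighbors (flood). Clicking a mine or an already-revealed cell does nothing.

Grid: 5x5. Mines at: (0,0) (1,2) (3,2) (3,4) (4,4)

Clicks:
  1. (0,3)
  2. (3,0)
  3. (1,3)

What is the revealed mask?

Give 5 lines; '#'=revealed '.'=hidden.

Click 1 (0,3) count=1: revealed 1 new [(0,3)] -> total=1
Click 2 (3,0) count=0: revealed 8 new [(1,0) (1,1) (2,0) (2,1) (3,0) (3,1) (4,0) (4,1)] -> total=9
Click 3 (1,3) count=1: revealed 1 new [(1,3)] -> total=10

Answer: ...#.
##.#.
##...
##...
##...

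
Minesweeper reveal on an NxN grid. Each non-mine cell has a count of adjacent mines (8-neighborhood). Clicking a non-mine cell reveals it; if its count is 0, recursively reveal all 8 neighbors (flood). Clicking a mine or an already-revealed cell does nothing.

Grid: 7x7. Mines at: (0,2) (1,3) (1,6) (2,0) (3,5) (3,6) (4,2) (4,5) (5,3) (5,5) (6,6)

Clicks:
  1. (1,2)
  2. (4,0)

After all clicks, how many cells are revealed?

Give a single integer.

Answer: 11

Derivation:
Click 1 (1,2) count=2: revealed 1 new [(1,2)] -> total=1
Click 2 (4,0) count=0: revealed 10 new [(3,0) (3,1) (4,0) (4,1) (5,0) (5,1) (5,2) (6,0) (6,1) (6,2)] -> total=11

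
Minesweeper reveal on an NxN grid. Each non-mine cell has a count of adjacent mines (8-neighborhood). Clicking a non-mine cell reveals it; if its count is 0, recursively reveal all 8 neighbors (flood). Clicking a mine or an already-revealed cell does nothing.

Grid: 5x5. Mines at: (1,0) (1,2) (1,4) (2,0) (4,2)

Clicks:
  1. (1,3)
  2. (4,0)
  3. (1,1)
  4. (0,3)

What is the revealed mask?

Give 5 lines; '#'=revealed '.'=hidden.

Answer: ...#.
.#.#.
.....
##...
##...

Derivation:
Click 1 (1,3) count=2: revealed 1 new [(1,3)] -> total=1
Click 2 (4,0) count=0: revealed 4 new [(3,0) (3,1) (4,0) (4,1)] -> total=5
Click 3 (1,1) count=3: revealed 1 new [(1,1)] -> total=6
Click 4 (0,3) count=2: revealed 1 new [(0,3)] -> total=7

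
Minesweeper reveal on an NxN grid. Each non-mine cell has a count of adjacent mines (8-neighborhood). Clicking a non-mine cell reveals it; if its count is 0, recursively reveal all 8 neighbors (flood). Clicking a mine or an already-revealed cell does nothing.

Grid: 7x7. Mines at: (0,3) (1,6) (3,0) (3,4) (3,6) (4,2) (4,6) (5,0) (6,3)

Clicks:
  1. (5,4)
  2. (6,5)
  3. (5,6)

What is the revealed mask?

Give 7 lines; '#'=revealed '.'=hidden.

Answer: .......
.......
.......
.......
.......
....###
....###

Derivation:
Click 1 (5,4) count=1: revealed 1 new [(5,4)] -> total=1
Click 2 (6,5) count=0: revealed 5 new [(5,5) (5,6) (6,4) (6,5) (6,6)] -> total=6
Click 3 (5,6) count=1: revealed 0 new [(none)] -> total=6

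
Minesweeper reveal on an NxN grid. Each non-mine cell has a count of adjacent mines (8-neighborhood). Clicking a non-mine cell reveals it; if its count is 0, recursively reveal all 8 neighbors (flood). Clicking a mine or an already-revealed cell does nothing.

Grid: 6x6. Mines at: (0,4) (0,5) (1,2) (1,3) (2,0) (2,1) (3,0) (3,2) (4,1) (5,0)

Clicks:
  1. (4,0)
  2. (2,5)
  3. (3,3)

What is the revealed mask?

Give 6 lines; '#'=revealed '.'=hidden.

Answer: ......
....##
...###
...###
#.####
..####

Derivation:
Click 1 (4,0) count=3: revealed 1 new [(4,0)] -> total=1
Click 2 (2,5) count=0: revealed 16 new [(1,4) (1,5) (2,3) (2,4) (2,5) (3,3) (3,4) (3,5) (4,2) (4,3) (4,4) (4,5) (5,2) (5,3) (5,4) (5,5)] -> total=17
Click 3 (3,3) count=1: revealed 0 new [(none)] -> total=17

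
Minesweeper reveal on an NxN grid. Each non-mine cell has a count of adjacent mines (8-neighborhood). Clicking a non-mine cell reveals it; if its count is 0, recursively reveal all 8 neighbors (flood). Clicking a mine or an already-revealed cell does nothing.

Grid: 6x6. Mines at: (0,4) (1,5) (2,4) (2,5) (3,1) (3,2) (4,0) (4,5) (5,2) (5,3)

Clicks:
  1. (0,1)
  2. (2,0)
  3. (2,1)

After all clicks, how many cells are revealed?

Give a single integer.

Click 1 (0,1) count=0: revealed 12 new [(0,0) (0,1) (0,2) (0,3) (1,0) (1,1) (1,2) (1,3) (2,0) (2,1) (2,2) (2,3)] -> total=12
Click 2 (2,0) count=1: revealed 0 new [(none)] -> total=12
Click 3 (2,1) count=2: revealed 0 new [(none)] -> total=12

Answer: 12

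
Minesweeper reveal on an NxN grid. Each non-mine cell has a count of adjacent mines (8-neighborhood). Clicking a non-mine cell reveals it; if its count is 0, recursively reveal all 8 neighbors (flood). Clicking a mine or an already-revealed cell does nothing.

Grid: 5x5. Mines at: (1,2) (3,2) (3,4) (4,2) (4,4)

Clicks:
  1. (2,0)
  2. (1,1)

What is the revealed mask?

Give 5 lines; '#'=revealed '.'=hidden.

Answer: ##...
##...
##...
##...
##...

Derivation:
Click 1 (2,0) count=0: revealed 10 new [(0,0) (0,1) (1,0) (1,1) (2,0) (2,1) (3,0) (3,1) (4,0) (4,1)] -> total=10
Click 2 (1,1) count=1: revealed 0 new [(none)] -> total=10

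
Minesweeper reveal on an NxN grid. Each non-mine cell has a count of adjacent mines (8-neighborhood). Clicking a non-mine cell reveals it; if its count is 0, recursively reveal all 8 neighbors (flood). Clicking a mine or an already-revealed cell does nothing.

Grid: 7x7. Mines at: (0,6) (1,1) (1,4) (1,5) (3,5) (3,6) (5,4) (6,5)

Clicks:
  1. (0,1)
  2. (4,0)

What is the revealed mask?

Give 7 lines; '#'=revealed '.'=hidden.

Answer: .#.....
.......
#####..
#####..
#####..
####...
####...

Derivation:
Click 1 (0,1) count=1: revealed 1 new [(0,1)] -> total=1
Click 2 (4,0) count=0: revealed 23 new [(2,0) (2,1) (2,2) (2,3) (2,4) (3,0) (3,1) (3,2) (3,3) (3,4) (4,0) (4,1) (4,2) (4,3) (4,4) (5,0) (5,1) (5,2) (5,3) (6,0) (6,1) (6,2) (6,3)] -> total=24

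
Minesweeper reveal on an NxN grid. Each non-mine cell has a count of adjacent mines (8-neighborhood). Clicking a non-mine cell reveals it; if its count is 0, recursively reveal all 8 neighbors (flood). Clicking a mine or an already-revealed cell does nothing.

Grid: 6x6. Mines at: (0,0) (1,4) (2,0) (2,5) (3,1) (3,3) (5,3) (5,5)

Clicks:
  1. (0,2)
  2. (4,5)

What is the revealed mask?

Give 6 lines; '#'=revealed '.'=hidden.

Answer: .###..
.###..
.###..
......
.....#
......

Derivation:
Click 1 (0,2) count=0: revealed 9 new [(0,1) (0,2) (0,3) (1,1) (1,2) (1,3) (2,1) (2,2) (2,3)] -> total=9
Click 2 (4,5) count=1: revealed 1 new [(4,5)] -> total=10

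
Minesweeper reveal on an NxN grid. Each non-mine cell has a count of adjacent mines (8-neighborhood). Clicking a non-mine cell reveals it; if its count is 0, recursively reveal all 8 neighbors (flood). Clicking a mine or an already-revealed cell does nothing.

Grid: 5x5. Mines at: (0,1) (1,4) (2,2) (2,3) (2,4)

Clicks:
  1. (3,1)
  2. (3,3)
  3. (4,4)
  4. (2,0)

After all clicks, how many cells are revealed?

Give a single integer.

Answer: 14

Derivation:
Click 1 (3,1) count=1: revealed 1 new [(3,1)] -> total=1
Click 2 (3,3) count=3: revealed 1 new [(3,3)] -> total=2
Click 3 (4,4) count=0: revealed 12 new [(1,0) (1,1) (2,0) (2,1) (3,0) (3,2) (3,4) (4,0) (4,1) (4,2) (4,3) (4,4)] -> total=14
Click 4 (2,0) count=0: revealed 0 new [(none)] -> total=14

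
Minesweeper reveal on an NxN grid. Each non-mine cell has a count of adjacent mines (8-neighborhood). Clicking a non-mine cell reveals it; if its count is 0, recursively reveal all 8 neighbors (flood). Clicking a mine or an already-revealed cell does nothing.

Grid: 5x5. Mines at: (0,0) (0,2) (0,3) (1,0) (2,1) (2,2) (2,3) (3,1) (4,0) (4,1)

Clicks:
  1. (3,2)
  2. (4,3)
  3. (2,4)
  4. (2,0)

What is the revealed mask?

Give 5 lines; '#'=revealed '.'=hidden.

Answer: .....
.....
#...#
..###
..###

Derivation:
Click 1 (3,2) count=5: revealed 1 new [(3,2)] -> total=1
Click 2 (4,3) count=0: revealed 5 new [(3,3) (3,4) (4,2) (4,3) (4,4)] -> total=6
Click 3 (2,4) count=1: revealed 1 new [(2,4)] -> total=7
Click 4 (2,0) count=3: revealed 1 new [(2,0)] -> total=8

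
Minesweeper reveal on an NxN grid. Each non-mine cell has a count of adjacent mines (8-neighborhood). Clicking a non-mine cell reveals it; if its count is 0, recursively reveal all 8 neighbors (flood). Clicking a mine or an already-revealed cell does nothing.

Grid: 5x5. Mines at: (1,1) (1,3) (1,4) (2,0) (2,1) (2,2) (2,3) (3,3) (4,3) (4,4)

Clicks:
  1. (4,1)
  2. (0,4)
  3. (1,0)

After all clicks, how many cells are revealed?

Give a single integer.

Answer: 8

Derivation:
Click 1 (4,1) count=0: revealed 6 new [(3,0) (3,1) (3,2) (4,0) (4,1) (4,2)] -> total=6
Click 2 (0,4) count=2: revealed 1 new [(0,4)] -> total=7
Click 3 (1,0) count=3: revealed 1 new [(1,0)] -> total=8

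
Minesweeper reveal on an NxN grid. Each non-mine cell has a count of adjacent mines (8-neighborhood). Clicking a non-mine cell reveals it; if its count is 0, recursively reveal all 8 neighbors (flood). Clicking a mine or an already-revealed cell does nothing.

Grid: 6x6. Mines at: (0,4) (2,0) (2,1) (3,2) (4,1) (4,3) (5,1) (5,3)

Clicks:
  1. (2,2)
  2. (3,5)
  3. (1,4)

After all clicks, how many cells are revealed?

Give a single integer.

Click 1 (2,2) count=2: revealed 1 new [(2,2)] -> total=1
Click 2 (3,5) count=0: revealed 13 new [(1,3) (1,4) (1,5) (2,3) (2,4) (2,5) (3,3) (3,4) (3,5) (4,4) (4,5) (5,4) (5,5)] -> total=14
Click 3 (1,4) count=1: revealed 0 new [(none)] -> total=14

Answer: 14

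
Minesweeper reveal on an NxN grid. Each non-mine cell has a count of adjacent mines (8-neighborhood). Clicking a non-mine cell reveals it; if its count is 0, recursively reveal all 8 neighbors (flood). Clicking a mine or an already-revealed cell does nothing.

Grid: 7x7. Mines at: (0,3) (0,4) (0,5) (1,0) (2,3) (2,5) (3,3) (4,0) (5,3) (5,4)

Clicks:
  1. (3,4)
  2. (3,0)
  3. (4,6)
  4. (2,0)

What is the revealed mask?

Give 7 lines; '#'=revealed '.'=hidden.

Click 1 (3,4) count=3: revealed 1 new [(3,4)] -> total=1
Click 2 (3,0) count=1: revealed 1 new [(3,0)] -> total=2
Click 3 (4,6) count=0: revealed 8 new [(3,5) (3,6) (4,5) (4,6) (5,5) (5,6) (6,5) (6,6)] -> total=10
Click 4 (2,0) count=1: revealed 1 new [(2,0)] -> total=11

Answer: .......
.......
#......
#...###
.....##
.....##
.....##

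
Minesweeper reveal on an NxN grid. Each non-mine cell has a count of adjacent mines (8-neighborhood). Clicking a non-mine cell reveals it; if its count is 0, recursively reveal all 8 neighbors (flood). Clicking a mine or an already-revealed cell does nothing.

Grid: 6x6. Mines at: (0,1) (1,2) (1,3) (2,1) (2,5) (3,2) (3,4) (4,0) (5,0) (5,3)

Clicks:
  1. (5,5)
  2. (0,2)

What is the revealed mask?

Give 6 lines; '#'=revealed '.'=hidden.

Answer: ..#...
......
......
......
....##
....##

Derivation:
Click 1 (5,5) count=0: revealed 4 new [(4,4) (4,5) (5,4) (5,5)] -> total=4
Click 2 (0,2) count=3: revealed 1 new [(0,2)] -> total=5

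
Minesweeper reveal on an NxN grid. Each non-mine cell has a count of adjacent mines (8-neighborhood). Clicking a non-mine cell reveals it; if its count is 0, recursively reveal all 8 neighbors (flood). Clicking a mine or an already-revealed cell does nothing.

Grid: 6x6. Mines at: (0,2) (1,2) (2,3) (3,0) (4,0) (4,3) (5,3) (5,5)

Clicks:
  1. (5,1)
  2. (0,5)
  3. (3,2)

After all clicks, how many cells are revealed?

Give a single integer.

Answer: 14

Derivation:
Click 1 (5,1) count=1: revealed 1 new [(5,1)] -> total=1
Click 2 (0,5) count=0: revealed 12 new [(0,3) (0,4) (0,5) (1,3) (1,4) (1,5) (2,4) (2,5) (3,4) (3,5) (4,4) (4,5)] -> total=13
Click 3 (3,2) count=2: revealed 1 new [(3,2)] -> total=14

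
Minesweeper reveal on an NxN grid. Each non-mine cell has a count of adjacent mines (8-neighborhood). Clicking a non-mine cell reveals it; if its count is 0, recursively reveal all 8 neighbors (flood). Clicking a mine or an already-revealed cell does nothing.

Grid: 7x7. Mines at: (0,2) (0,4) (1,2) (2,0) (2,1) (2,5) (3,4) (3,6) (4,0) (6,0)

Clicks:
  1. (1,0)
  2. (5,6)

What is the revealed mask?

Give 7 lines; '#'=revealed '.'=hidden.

Click 1 (1,0) count=2: revealed 1 new [(1,0)] -> total=1
Click 2 (5,6) count=0: revealed 21 new [(3,1) (3,2) (3,3) (4,1) (4,2) (4,3) (4,4) (4,5) (4,6) (5,1) (5,2) (5,3) (5,4) (5,5) (5,6) (6,1) (6,2) (6,3) (6,4) (6,5) (6,6)] -> total=22

Answer: .......
#......
.......
.###...
.######
.######
.######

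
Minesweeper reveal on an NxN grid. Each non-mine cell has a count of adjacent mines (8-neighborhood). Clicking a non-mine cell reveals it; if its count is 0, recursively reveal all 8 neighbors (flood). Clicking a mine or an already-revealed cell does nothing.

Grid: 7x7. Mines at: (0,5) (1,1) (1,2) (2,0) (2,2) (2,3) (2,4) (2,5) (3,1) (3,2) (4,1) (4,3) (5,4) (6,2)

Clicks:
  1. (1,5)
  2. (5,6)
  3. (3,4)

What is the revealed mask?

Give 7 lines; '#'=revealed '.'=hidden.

Click 1 (1,5) count=3: revealed 1 new [(1,5)] -> total=1
Click 2 (5,6) count=0: revealed 8 new [(3,5) (3,6) (4,5) (4,6) (5,5) (5,6) (6,5) (6,6)] -> total=9
Click 3 (3,4) count=4: revealed 1 new [(3,4)] -> total=10

Answer: .......
.....#.
.......
....###
.....##
.....##
.....##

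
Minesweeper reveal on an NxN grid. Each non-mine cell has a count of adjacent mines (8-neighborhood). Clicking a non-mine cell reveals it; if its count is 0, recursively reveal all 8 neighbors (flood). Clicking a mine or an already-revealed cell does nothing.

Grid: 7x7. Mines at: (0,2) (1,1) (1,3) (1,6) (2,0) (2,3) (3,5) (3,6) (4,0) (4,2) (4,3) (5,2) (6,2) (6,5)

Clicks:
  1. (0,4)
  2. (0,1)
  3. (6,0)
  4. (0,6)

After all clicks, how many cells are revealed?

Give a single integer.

Answer: 7

Derivation:
Click 1 (0,4) count=1: revealed 1 new [(0,4)] -> total=1
Click 2 (0,1) count=2: revealed 1 new [(0,1)] -> total=2
Click 3 (6,0) count=0: revealed 4 new [(5,0) (5,1) (6,0) (6,1)] -> total=6
Click 4 (0,6) count=1: revealed 1 new [(0,6)] -> total=7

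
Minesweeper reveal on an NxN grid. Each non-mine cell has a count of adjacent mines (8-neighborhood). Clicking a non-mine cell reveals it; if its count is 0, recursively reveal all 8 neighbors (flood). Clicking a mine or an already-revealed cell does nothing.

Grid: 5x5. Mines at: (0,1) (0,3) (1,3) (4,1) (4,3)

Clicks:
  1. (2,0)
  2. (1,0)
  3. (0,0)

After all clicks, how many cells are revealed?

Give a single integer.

Click 1 (2,0) count=0: revealed 9 new [(1,0) (1,1) (1,2) (2,0) (2,1) (2,2) (3,0) (3,1) (3,2)] -> total=9
Click 2 (1,0) count=1: revealed 0 new [(none)] -> total=9
Click 3 (0,0) count=1: revealed 1 new [(0,0)] -> total=10

Answer: 10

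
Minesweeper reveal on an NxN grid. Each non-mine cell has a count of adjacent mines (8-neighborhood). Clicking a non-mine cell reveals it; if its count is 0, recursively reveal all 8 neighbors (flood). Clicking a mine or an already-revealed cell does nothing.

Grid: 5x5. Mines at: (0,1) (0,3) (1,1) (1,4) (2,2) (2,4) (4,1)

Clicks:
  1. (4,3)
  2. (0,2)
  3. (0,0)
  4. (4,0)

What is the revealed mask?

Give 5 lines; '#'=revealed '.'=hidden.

Answer: #.#..
.....
.....
..###
#.###

Derivation:
Click 1 (4,3) count=0: revealed 6 new [(3,2) (3,3) (3,4) (4,2) (4,3) (4,4)] -> total=6
Click 2 (0,2) count=3: revealed 1 new [(0,2)] -> total=7
Click 3 (0,0) count=2: revealed 1 new [(0,0)] -> total=8
Click 4 (4,0) count=1: revealed 1 new [(4,0)] -> total=9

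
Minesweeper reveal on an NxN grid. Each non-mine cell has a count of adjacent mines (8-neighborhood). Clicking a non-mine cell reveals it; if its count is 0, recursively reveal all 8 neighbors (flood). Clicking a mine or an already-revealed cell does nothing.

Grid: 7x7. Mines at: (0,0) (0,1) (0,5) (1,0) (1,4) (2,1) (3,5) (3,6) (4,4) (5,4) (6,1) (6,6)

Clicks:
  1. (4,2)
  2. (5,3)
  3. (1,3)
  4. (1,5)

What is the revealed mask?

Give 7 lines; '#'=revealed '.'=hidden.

Answer: .......
...#.#.
.......
####...
####...
####...
.......

Derivation:
Click 1 (4,2) count=0: revealed 12 new [(3,0) (3,1) (3,2) (3,3) (4,0) (4,1) (4,2) (4,3) (5,0) (5,1) (5,2) (5,3)] -> total=12
Click 2 (5,3) count=2: revealed 0 new [(none)] -> total=12
Click 3 (1,3) count=1: revealed 1 new [(1,3)] -> total=13
Click 4 (1,5) count=2: revealed 1 new [(1,5)] -> total=14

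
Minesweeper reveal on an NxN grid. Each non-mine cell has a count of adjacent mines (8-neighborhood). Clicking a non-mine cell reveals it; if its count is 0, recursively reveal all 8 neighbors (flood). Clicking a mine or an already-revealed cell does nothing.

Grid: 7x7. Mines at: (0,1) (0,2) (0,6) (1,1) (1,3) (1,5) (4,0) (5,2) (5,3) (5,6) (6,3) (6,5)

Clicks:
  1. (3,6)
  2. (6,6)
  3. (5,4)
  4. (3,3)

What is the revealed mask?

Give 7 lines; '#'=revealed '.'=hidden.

Click 1 (3,6) count=0: revealed 18 new [(2,1) (2,2) (2,3) (2,4) (2,5) (2,6) (3,1) (3,2) (3,3) (3,4) (3,5) (3,6) (4,1) (4,2) (4,3) (4,4) (4,5) (4,6)] -> total=18
Click 2 (6,6) count=2: revealed 1 new [(6,6)] -> total=19
Click 3 (5,4) count=3: revealed 1 new [(5,4)] -> total=20
Click 4 (3,3) count=0: revealed 0 new [(none)] -> total=20

Answer: .......
.......
.######
.######
.######
....#..
......#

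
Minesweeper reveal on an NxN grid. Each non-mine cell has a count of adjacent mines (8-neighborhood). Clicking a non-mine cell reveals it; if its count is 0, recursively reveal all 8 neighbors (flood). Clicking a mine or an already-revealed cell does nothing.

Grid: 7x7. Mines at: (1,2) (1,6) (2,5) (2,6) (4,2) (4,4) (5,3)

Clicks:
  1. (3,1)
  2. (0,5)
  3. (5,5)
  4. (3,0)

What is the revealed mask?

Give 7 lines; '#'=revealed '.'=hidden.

Click 1 (3,1) count=1: revealed 1 new [(3,1)] -> total=1
Click 2 (0,5) count=1: revealed 1 new [(0,5)] -> total=2
Click 3 (5,5) count=1: revealed 1 new [(5,5)] -> total=3
Click 4 (3,0) count=0: revealed 15 new [(0,0) (0,1) (1,0) (1,1) (2,0) (2,1) (3,0) (4,0) (4,1) (5,0) (5,1) (5,2) (6,0) (6,1) (6,2)] -> total=18

Answer: ##...#.
##.....
##.....
##.....
##.....
###..#.
###....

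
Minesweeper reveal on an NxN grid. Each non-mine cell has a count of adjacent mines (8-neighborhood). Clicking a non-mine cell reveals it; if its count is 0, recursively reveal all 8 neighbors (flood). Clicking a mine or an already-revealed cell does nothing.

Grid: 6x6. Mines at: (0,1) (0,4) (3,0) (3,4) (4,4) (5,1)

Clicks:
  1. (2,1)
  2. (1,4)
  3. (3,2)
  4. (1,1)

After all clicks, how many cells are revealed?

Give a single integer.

Answer: 13

Derivation:
Click 1 (2,1) count=1: revealed 1 new [(2,1)] -> total=1
Click 2 (1,4) count=1: revealed 1 new [(1,4)] -> total=2
Click 3 (3,2) count=0: revealed 11 new [(1,1) (1,2) (1,3) (2,2) (2,3) (3,1) (3,2) (3,3) (4,1) (4,2) (4,3)] -> total=13
Click 4 (1,1) count=1: revealed 0 new [(none)] -> total=13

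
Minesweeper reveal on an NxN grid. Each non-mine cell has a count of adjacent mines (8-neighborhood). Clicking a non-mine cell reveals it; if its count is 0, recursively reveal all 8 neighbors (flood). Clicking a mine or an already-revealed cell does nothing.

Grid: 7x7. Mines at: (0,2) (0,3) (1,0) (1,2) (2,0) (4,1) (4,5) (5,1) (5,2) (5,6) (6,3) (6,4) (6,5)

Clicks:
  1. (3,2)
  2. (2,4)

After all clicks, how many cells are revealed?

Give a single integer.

Click 1 (3,2) count=1: revealed 1 new [(3,2)] -> total=1
Click 2 (2,4) count=0: revealed 19 new [(0,4) (0,5) (0,6) (1,3) (1,4) (1,5) (1,6) (2,2) (2,3) (2,4) (2,5) (2,6) (3,3) (3,4) (3,5) (3,6) (4,2) (4,3) (4,4)] -> total=20

Answer: 20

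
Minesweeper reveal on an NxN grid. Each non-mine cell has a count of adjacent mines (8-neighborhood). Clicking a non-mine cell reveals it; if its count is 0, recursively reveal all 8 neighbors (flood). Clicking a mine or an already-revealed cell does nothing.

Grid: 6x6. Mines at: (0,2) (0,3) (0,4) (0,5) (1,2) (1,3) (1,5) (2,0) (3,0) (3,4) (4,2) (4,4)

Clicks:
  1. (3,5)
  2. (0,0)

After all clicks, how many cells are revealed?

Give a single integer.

Answer: 5

Derivation:
Click 1 (3,5) count=2: revealed 1 new [(3,5)] -> total=1
Click 2 (0,0) count=0: revealed 4 new [(0,0) (0,1) (1,0) (1,1)] -> total=5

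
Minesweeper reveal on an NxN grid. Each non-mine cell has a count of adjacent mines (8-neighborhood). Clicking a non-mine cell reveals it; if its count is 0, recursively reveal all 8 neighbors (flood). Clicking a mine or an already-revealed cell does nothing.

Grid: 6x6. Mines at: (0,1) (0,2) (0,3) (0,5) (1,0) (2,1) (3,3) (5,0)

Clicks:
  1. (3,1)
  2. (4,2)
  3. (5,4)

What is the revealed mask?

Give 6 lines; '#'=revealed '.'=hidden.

Answer: ......
....##
....##
.#..##
.#####
.#####

Derivation:
Click 1 (3,1) count=1: revealed 1 new [(3,1)] -> total=1
Click 2 (4,2) count=1: revealed 1 new [(4,2)] -> total=2
Click 3 (5,4) count=0: revealed 15 new [(1,4) (1,5) (2,4) (2,5) (3,4) (3,5) (4,1) (4,3) (4,4) (4,5) (5,1) (5,2) (5,3) (5,4) (5,5)] -> total=17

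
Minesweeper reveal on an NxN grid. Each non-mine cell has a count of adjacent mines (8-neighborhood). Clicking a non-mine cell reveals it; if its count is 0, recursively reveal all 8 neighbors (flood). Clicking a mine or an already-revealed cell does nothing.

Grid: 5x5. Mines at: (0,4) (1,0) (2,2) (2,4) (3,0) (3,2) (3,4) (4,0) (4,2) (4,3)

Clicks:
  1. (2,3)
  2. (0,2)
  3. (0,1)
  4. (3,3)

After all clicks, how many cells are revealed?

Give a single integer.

Click 1 (2,3) count=4: revealed 1 new [(2,3)] -> total=1
Click 2 (0,2) count=0: revealed 6 new [(0,1) (0,2) (0,3) (1,1) (1,2) (1,3)] -> total=7
Click 3 (0,1) count=1: revealed 0 new [(none)] -> total=7
Click 4 (3,3) count=6: revealed 1 new [(3,3)] -> total=8

Answer: 8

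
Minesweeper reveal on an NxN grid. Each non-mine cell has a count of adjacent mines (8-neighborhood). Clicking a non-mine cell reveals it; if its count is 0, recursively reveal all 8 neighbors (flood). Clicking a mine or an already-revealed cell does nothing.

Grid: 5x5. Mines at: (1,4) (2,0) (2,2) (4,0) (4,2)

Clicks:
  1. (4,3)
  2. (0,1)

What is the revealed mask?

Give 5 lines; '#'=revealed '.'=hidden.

Answer: ####.
####.
.....
.....
...#.

Derivation:
Click 1 (4,3) count=1: revealed 1 new [(4,3)] -> total=1
Click 2 (0,1) count=0: revealed 8 new [(0,0) (0,1) (0,2) (0,3) (1,0) (1,1) (1,2) (1,3)] -> total=9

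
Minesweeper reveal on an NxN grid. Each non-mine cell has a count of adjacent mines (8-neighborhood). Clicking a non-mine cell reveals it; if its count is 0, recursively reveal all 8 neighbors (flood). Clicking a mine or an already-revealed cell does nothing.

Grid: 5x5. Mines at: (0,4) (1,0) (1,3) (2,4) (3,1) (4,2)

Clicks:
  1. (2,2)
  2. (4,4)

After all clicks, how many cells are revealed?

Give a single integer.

Answer: 5

Derivation:
Click 1 (2,2) count=2: revealed 1 new [(2,2)] -> total=1
Click 2 (4,4) count=0: revealed 4 new [(3,3) (3,4) (4,3) (4,4)] -> total=5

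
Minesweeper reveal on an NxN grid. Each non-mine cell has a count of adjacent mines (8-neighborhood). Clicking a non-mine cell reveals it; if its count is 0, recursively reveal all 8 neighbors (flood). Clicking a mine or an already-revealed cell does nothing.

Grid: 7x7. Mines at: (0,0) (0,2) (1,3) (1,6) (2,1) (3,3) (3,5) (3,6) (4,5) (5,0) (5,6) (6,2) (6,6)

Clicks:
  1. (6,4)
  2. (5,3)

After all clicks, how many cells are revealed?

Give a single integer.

Click 1 (6,4) count=0: revealed 6 new [(5,3) (5,4) (5,5) (6,3) (6,4) (6,5)] -> total=6
Click 2 (5,3) count=1: revealed 0 new [(none)] -> total=6

Answer: 6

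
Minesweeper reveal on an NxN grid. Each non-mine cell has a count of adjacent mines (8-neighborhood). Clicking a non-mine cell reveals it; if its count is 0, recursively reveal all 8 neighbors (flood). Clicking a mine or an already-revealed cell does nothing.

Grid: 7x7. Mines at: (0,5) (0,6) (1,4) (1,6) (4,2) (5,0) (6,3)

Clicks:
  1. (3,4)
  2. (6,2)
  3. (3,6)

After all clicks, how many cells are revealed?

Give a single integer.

Click 1 (3,4) count=0: revealed 19 new [(2,3) (2,4) (2,5) (2,6) (3,3) (3,4) (3,5) (3,6) (4,3) (4,4) (4,5) (4,6) (5,3) (5,4) (5,5) (5,6) (6,4) (6,5) (6,6)] -> total=19
Click 2 (6,2) count=1: revealed 1 new [(6,2)] -> total=20
Click 3 (3,6) count=0: revealed 0 new [(none)] -> total=20

Answer: 20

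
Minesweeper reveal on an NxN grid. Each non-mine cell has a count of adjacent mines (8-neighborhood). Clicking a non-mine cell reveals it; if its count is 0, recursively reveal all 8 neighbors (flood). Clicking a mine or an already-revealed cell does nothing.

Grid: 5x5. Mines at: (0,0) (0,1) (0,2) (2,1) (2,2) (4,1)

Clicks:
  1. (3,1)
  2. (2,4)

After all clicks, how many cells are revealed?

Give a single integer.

Answer: 13

Derivation:
Click 1 (3,1) count=3: revealed 1 new [(3,1)] -> total=1
Click 2 (2,4) count=0: revealed 12 new [(0,3) (0,4) (1,3) (1,4) (2,3) (2,4) (3,2) (3,3) (3,4) (4,2) (4,3) (4,4)] -> total=13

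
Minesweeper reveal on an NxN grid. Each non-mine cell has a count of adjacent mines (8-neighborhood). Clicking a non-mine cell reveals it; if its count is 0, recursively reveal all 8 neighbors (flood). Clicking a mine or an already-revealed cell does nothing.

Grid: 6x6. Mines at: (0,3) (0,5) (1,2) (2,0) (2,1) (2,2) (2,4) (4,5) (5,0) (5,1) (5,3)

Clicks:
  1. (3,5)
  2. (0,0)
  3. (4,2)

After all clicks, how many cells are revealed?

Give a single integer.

Answer: 6

Derivation:
Click 1 (3,5) count=2: revealed 1 new [(3,5)] -> total=1
Click 2 (0,0) count=0: revealed 4 new [(0,0) (0,1) (1,0) (1,1)] -> total=5
Click 3 (4,2) count=2: revealed 1 new [(4,2)] -> total=6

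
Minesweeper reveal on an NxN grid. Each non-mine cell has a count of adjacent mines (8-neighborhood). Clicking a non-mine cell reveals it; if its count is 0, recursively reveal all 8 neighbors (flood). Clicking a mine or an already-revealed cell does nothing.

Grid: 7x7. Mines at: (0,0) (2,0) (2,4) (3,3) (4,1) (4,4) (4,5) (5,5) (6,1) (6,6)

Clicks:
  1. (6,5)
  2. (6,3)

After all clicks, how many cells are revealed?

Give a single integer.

Click 1 (6,5) count=2: revealed 1 new [(6,5)] -> total=1
Click 2 (6,3) count=0: revealed 6 new [(5,2) (5,3) (5,4) (6,2) (6,3) (6,4)] -> total=7

Answer: 7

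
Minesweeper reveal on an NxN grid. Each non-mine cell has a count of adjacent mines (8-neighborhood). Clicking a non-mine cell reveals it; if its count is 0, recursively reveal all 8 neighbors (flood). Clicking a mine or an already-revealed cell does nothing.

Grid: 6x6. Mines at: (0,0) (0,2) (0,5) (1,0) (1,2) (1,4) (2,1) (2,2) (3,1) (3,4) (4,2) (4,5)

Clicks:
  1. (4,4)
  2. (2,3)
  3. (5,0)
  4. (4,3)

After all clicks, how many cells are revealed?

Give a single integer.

Click 1 (4,4) count=2: revealed 1 new [(4,4)] -> total=1
Click 2 (2,3) count=4: revealed 1 new [(2,3)] -> total=2
Click 3 (5,0) count=0: revealed 4 new [(4,0) (4,1) (5,0) (5,1)] -> total=6
Click 4 (4,3) count=2: revealed 1 new [(4,3)] -> total=7

Answer: 7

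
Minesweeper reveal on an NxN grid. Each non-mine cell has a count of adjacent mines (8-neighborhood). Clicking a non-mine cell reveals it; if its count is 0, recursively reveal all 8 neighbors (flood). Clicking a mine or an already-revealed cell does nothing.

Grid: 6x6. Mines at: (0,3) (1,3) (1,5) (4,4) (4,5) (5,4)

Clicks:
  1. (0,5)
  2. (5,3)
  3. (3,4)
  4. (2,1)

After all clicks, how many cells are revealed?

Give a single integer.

Answer: 24

Derivation:
Click 1 (0,5) count=1: revealed 1 new [(0,5)] -> total=1
Click 2 (5,3) count=2: revealed 1 new [(5,3)] -> total=2
Click 3 (3,4) count=2: revealed 1 new [(3,4)] -> total=3
Click 4 (2,1) count=0: revealed 21 new [(0,0) (0,1) (0,2) (1,0) (1,1) (1,2) (2,0) (2,1) (2,2) (2,3) (3,0) (3,1) (3,2) (3,3) (4,0) (4,1) (4,2) (4,3) (5,0) (5,1) (5,2)] -> total=24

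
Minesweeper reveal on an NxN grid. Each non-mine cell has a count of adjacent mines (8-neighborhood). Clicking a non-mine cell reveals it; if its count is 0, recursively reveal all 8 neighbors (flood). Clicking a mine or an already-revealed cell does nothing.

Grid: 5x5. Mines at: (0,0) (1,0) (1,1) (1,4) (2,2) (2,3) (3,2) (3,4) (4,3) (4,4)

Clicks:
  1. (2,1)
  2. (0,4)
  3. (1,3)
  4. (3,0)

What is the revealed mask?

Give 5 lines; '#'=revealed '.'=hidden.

Click 1 (2,1) count=4: revealed 1 new [(2,1)] -> total=1
Click 2 (0,4) count=1: revealed 1 new [(0,4)] -> total=2
Click 3 (1,3) count=3: revealed 1 new [(1,3)] -> total=3
Click 4 (3,0) count=0: revealed 5 new [(2,0) (3,0) (3,1) (4,0) (4,1)] -> total=8

Answer: ....#
...#.
##...
##...
##...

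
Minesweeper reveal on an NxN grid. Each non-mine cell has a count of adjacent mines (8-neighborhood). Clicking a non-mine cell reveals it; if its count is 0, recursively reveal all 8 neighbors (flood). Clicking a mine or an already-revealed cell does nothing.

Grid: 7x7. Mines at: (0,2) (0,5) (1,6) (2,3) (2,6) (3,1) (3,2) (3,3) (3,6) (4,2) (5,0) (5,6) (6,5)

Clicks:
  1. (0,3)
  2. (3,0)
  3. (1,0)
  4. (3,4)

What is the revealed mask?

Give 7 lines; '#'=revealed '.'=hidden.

Click 1 (0,3) count=1: revealed 1 new [(0,3)] -> total=1
Click 2 (3,0) count=1: revealed 1 new [(3,0)] -> total=2
Click 3 (1,0) count=0: revealed 6 new [(0,0) (0,1) (1,0) (1,1) (2,0) (2,1)] -> total=8
Click 4 (3,4) count=2: revealed 1 new [(3,4)] -> total=9

Answer: ##.#...
##.....
##.....
#...#..
.......
.......
.......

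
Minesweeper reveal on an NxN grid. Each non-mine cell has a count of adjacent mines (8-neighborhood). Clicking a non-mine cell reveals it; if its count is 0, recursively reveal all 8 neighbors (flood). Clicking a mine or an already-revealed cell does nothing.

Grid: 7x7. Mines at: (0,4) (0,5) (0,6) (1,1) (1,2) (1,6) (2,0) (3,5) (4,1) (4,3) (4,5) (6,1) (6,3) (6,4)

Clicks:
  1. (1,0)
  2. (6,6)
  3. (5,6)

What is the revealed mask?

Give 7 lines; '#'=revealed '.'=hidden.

Click 1 (1,0) count=2: revealed 1 new [(1,0)] -> total=1
Click 2 (6,6) count=0: revealed 4 new [(5,5) (5,6) (6,5) (6,6)] -> total=5
Click 3 (5,6) count=1: revealed 0 new [(none)] -> total=5

Answer: .......
#......
.......
.......
.......
.....##
.....##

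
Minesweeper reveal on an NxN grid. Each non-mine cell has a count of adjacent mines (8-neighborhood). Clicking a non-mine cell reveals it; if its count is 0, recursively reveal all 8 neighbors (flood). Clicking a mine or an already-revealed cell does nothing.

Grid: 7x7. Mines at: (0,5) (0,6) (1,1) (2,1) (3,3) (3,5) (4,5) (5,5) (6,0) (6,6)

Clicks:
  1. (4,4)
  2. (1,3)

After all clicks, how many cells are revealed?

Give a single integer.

Click 1 (4,4) count=4: revealed 1 new [(4,4)] -> total=1
Click 2 (1,3) count=0: revealed 9 new [(0,2) (0,3) (0,4) (1,2) (1,3) (1,4) (2,2) (2,3) (2,4)] -> total=10

Answer: 10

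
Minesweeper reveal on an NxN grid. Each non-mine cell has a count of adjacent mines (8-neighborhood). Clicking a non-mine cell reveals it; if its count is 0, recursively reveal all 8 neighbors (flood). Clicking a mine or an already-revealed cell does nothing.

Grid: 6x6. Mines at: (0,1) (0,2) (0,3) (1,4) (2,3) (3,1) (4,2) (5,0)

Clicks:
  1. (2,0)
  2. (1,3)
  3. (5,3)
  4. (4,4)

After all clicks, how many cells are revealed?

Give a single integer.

Click 1 (2,0) count=1: revealed 1 new [(2,0)] -> total=1
Click 2 (1,3) count=4: revealed 1 new [(1,3)] -> total=2
Click 3 (5,3) count=1: revealed 1 new [(5,3)] -> total=3
Click 4 (4,4) count=0: revealed 10 new [(2,4) (2,5) (3,3) (3,4) (3,5) (4,3) (4,4) (4,5) (5,4) (5,5)] -> total=13

Answer: 13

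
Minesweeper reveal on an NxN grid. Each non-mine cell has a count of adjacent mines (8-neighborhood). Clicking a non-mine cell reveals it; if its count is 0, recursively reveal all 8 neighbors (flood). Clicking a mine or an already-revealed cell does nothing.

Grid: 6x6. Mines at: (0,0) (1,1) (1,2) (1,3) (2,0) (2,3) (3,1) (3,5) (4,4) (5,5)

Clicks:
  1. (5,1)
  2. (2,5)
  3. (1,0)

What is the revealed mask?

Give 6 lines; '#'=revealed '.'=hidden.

Click 1 (5,1) count=0: revealed 8 new [(4,0) (4,1) (4,2) (4,3) (5,0) (5,1) (5,2) (5,3)] -> total=8
Click 2 (2,5) count=1: revealed 1 new [(2,5)] -> total=9
Click 3 (1,0) count=3: revealed 1 new [(1,0)] -> total=10

Answer: ......
#.....
.....#
......
####..
####..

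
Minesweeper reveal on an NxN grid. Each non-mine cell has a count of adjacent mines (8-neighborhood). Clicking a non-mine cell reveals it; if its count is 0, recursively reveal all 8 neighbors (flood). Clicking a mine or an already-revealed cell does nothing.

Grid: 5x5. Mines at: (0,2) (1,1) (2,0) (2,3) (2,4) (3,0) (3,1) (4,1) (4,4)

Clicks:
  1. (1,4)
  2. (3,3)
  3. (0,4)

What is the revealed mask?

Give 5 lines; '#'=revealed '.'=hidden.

Answer: ...##
...##
.....
...#.
.....

Derivation:
Click 1 (1,4) count=2: revealed 1 new [(1,4)] -> total=1
Click 2 (3,3) count=3: revealed 1 new [(3,3)] -> total=2
Click 3 (0,4) count=0: revealed 3 new [(0,3) (0,4) (1,3)] -> total=5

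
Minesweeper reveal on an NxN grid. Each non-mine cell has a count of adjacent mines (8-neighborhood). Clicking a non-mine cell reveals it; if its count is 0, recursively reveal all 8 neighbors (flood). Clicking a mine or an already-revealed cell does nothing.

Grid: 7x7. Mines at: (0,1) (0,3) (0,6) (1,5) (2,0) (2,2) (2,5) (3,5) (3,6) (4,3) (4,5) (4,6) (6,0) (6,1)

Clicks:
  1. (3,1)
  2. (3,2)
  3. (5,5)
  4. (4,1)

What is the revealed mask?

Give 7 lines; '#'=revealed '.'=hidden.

Click 1 (3,1) count=2: revealed 1 new [(3,1)] -> total=1
Click 2 (3,2) count=2: revealed 1 new [(3,2)] -> total=2
Click 3 (5,5) count=2: revealed 1 new [(5,5)] -> total=3
Click 4 (4,1) count=0: revealed 7 new [(3,0) (4,0) (4,1) (4,2) (5,0) (5,1) (5,2)] -> total=10

Answer: .......
.......
.......
###....
###....
###..#.
.......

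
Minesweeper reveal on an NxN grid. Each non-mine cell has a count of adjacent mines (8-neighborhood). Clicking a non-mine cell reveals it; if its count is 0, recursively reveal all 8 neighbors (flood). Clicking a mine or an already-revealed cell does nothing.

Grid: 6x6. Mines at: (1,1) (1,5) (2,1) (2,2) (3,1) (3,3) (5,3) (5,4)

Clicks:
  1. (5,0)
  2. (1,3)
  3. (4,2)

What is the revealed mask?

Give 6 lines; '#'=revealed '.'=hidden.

Click 1 (5,0) count=0: revealed 6 new [(4,0) (4,1) (4,2) (5,0) (5,1) (5,2)] -> total=6
Click 2 (1,3) count=1: revealed 1 new [(1,3)] -> total=7
Click 3 (4,2) count=3: revealed 0 new [(none)] -> total=7

Answer: ......
...#..
......
......
###...
###...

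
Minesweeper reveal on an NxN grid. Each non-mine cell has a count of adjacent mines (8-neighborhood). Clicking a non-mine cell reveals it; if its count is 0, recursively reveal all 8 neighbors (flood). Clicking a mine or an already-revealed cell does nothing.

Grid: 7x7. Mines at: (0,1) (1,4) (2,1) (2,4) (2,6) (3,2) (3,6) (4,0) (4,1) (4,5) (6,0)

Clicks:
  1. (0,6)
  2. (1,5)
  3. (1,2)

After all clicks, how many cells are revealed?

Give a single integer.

Answer: 5

Derivation:
Click 1 (0,6) count=0: revealed 4 new [(0,5) (0,6) (1,5) (1,6)] -> total=4
Click 2 (1,5) count=3: revealed 0 new [(none)] -> total=4
Click 3 (1,2) count=2: revealed 1 new [(1,2)] -> total=5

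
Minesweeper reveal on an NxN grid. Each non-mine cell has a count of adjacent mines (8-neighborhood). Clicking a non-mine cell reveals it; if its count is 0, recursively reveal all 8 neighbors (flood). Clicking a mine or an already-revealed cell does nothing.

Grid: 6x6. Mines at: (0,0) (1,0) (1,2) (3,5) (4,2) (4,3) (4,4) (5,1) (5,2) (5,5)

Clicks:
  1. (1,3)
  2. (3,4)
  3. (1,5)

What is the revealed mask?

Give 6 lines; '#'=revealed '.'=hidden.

Answer: ...###
...###
...###
....#.
......
......

Derivation:
Click 1 (1,3) count=1: revealed 1 new [(1,3)] -> total=1
Click 2 (3,4) count=3: revealed 1 new [(3,4)] -> total=2
Click 3 (1,5) count=0: revealed 8 new [(0,3) (0,4) (0,5) (1,4) (1,5) (2,3) (2,4) (2,5)] -> total=10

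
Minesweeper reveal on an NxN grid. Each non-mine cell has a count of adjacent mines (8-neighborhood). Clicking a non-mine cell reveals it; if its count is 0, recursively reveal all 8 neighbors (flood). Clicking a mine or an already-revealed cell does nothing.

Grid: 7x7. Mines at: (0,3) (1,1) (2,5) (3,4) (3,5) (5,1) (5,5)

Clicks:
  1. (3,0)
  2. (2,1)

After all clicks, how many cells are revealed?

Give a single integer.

Answer: 12

Derivation:
Click 1 (3,0) count=0: revealed 12 new [(2,0) (2,1) (2,2) (2,3) (3,0) (3,1) (3,2) (3,3) (4,0) (4,1) (4,2) (4,3)] -> total=12
Click 2 (2,1) count=1: revealed 0 new [(none)] -> total=12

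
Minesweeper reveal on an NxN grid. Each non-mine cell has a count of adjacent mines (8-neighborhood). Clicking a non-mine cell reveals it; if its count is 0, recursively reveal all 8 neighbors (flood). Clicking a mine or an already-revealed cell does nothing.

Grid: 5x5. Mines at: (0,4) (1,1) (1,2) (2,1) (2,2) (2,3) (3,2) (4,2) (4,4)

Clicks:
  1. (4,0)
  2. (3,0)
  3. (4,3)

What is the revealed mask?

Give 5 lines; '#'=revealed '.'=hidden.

Answer: .....
.....
.....
##...
##.#.

Derivation:
Click 1 (4,0) count=0: revealed 4 new [(3,0) (3,1) (4,0) (4,1)] -> total=4
Click 2 (3,0) count=1: revealed 0 new [(none)] -> total=4
Click 3 (4,3) count=3: revealed 1 new [(4,3)] -> total=5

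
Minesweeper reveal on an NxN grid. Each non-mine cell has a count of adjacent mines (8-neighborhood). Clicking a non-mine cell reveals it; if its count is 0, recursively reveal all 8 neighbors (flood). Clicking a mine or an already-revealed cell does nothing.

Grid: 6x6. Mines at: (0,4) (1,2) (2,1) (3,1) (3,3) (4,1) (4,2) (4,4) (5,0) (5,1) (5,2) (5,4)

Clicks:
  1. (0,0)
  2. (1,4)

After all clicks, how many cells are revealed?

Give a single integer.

Answer: 5

Derivation:
Click 1 (0,0) count=0: revealed 4 new [(0,0) (0,1) (1,0) (1,1)] -> total=4
Click 2 (1,4) count=1: revealed 1 new [(1,4)] -> total=5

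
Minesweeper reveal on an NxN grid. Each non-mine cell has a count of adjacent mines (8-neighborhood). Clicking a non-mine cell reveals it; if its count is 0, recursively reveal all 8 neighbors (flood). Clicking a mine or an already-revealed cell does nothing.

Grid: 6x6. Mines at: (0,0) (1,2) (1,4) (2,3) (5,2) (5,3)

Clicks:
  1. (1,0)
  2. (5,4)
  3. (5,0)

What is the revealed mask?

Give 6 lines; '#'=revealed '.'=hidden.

Answer: ......
##....
###...
###...
###...
##..#.

Derivation:
Click 1 (1,0) count=1: revealed 1 new [(1,0)] -> total=1
Click 2 (5,4) count=1: revealed 1 new [(5,4)] -> total=2
Click 3 (5,0) count=0: revealed 12 new [(1,1) (2,0) (2,1) (2,2) (3,0) (3,1) (3,2) (4,0) (4,1) (4,2) (5,0) (5,1)] -> total=14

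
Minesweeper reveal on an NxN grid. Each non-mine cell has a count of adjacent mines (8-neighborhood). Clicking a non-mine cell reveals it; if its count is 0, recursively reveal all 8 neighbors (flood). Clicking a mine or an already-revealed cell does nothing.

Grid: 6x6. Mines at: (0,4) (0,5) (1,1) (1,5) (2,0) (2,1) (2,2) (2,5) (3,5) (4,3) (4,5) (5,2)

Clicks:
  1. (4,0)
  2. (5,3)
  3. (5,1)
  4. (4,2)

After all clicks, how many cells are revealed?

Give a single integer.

Click 1 (4,0) count=0: revealed 6 new [(3,0) (3,1) (4,0) (4,1) (5,0) (5,1)] -> total=6
Click 2 (5,3) count=2: revealed 1 new [(5,3)] -> total=7
Click 3 (5,1) count=1: revealed 0 new [(none)] -> total=7
Click 4 (4,2) count=2: revealed 1 new [(4,2)] -> total=8

Answer: 8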